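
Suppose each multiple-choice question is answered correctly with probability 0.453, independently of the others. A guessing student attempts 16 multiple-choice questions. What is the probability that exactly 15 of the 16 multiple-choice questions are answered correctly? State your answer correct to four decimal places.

0.0001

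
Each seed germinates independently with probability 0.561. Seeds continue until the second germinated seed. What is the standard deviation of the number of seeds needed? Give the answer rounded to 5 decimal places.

Y = total seeds until the second success; negative binomial with r=2, p=0.561.
SD(Y) = √[r(1−p)/p²] = √(2.7897725) = 1.6702612

1.67026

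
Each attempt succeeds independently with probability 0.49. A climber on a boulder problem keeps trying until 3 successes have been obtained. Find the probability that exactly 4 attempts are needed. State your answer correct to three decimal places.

0.180

Y = trial on which the third success occurs; negative binomial, r=3, p=0.49.
P(Y=4) = C(3,2) · p^3 · (1−p)^1
= 3 · 0.11765 · 0.51 = 0.18000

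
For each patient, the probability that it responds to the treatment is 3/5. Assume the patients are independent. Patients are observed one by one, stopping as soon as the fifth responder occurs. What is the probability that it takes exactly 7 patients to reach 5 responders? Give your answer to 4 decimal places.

Y = trial on which the fifth success occurs; negative binomial, r=5, p=0.60.
P(Y=7) = C(6,4) · p^5 · (1−p)^2
= 15 · 0.07776 · 0.16 = 0.186624

0.1866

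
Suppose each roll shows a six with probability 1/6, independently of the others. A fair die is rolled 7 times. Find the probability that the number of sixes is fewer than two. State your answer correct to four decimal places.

X ~ Binomial(7, 0.166667); P(X ≤ 1) = Σ C(7,k) p^k (1−p)^(7−k) over k:
  k=0: C(7,0)·0.166667^0·0.833333^7 = 0.279082
  k=1: C(7,1)·0.166667^1·0.833333^6 = 0.390714
Total = 0.669796

0.6698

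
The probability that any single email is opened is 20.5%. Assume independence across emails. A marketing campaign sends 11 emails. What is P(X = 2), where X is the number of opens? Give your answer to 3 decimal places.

0.293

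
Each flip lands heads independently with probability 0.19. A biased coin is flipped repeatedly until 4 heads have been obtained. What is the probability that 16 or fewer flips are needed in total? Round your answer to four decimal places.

0.3619

Finishing within 16 flips ⇔ at least 4 successes in the first 16. With X ~ Binomial(16, 0.19), P(Y ≤ 16) = 1 − P(X ≤ 3).
  k=0: C(16,0)·0.19^0·0.81^16 = 0.034337
  k=1: C(16,1)·0.19^1·0.81^15 = 0.128869
  k=2: C(16,2)·0.19^2·0.81^14 = 0.226714
  k=3: C(16,3)·0.19^3·0.81^13 = 0.248173
1 − 0.638093 = 0.361907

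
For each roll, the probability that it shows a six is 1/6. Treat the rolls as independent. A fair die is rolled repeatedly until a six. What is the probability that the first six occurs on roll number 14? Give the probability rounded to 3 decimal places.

Geometric (trials to first success), p = 0.166667.
P(Y = 14) = (1−p)^13 · p = 0.093464 · 0.166667 = 0.01558

0.016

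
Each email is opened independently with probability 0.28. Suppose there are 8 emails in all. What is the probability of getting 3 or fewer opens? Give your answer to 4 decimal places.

X ~ Binomial(8, 0.28); P(X ≤ 3) = Σ C(8,k) p^k (1−p)^(8−k) over k:
  k=0: C(8,0)·0.28^0·0.72^8 = 0.072220
  k=1: C(8,1)·0.28^1·0.72^7 = 0.224686
  k=2: C(8,2)·0.28^2·0.72^6 = 0.305822
  k=3: C(8,3)·0.28^3·0.72^5 = 0.237862
Total = 0.840590

0.8406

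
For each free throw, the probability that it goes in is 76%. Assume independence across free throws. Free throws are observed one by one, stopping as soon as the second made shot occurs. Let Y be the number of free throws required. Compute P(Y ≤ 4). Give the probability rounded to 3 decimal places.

0.955

Finishing within 4 free throws ⇔ at least 2 successes in the first 4. With X ~ Binomial(4, 0.76), P(Y ≤ 4) = 1 − P(X ≤ 1).
  k=0: C(4,0)·0.76^0·0.24^4 = 0.00332
  k=1: C(4,1)·0.76^1·0.24^3 = 0.04202
1 − 0.04534 = 0.95466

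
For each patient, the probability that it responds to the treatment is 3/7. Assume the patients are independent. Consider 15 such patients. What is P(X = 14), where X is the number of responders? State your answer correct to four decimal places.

0.0001

X ~ Binomial(n=15, p=0.428571).
P(X=14) = C(15,14) · p^14 · (1−p)^1
= 15 · 7.0522e-06 · 0.57143 = 0.000060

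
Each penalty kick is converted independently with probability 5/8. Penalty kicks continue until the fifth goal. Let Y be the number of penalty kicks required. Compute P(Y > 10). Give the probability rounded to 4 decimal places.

0.1275

Needing more than 10 penalty kicks ⇔ fewer than 5 successes in the first 10. With X ~ Binomial(10, 0.625), P(Y > 10) = P(X ≤ 4).
  k=0: C(10,0)·0.625^0·0.375^10 = 0.000055
  k=1: C(10,1)·0.625^1·0.375^9 = 0.000917
  k=2: C(10,2)·0.625^2·0.375^8 = 0.006874
  k=3: C(10,3)·0.625^3·0.375^7 = 0.030552
  k=4: C(10,4)·0.625^4·0.375^6 = 0.089110
P(X ≤ 4) = 0.127508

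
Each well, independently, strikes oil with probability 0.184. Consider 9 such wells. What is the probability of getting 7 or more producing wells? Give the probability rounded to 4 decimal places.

X ~ Binomial(9, 0.184); P(X ≥ 7) = Σ C(9,k) p^k (1−p)^(9−k) over k:
  k=7: C(9,7)·0.184^7·0.816^2 = 0.000171
  k=8: C(9,8)·0.184^8·0.816^1 = 0.000010
  k=9: C(9,9)·0.184^9·0.816^0 = 0.000000
Total = 0.000181

0.0002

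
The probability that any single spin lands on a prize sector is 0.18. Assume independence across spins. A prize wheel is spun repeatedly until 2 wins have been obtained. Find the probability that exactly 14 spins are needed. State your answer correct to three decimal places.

0.039

Y = trial on which the second success occurs; negative binomial, r=2, p=0.18.
P(Y=14) = C(13,1) · p^2 · (1−p)^12
= 13 · 0.0324 · 0.09242 = 0.03893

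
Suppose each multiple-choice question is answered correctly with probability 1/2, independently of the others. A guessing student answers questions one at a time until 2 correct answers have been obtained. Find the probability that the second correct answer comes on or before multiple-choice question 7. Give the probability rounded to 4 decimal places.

Finishing within 7 multiple-choice questions ⇔ at least 2 successes in the first 7. With X ~ Binomial(7, 0.50), P(Y ≤ 7) = 1 − P(X ≤ 1).
  k=0: C(7,0)·0.50^0·0.50^7 = 0.007812
  k=1: C(7,1)·0.50^1·0.50^6 = 0.054688
1 − 0.062500 = 0.937500

0.9375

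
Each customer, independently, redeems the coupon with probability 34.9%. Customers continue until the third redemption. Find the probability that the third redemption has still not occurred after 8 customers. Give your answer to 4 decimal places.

Needing more than 8 customers ⇔ fewer than 3 successes in the first 8. With X ~ Binomial(8, 0.349), P(Y > 8) = P(X ≤ 2).
  k=0: C(8,0)·0.349^0·0.651^8 = 0.032259
  k=1: C(8,1)·0.349^1·0.651^7 = 0.138351
  k=2: C(8,2)·0.349^2·0.651^6 = 0.259594
P(X ≤ 2) = 0.430204

0.4302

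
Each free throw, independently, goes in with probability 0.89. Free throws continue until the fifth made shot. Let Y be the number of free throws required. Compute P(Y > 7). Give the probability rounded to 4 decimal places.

Needing more than 7 free throws ⇔ fewer than 5 successes in the first 7. With X ~ Binomial(7, 0.89), P(Y > 7) = P(X ≤ 4).
  k=0: C(7,0)·0.89^0·0.11^7 = 0.000000
  k=1: C(7,1)·0.89^1·0.11^6 = 0.000011
  k=2: C(7,2)·0.89^2·0.11^5 = 0.000268
  k=3: C(7,3)·0.89^3·0.11^4 = 0.003613
  k=4: C(7,4)·0.89^4·0.11^3 = 0.029228
P(X ≤ 4) = 0.033120

0.0331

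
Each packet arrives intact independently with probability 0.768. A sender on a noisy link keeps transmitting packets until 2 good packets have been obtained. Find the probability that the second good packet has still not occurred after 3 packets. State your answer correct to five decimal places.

0.13650

Needing more than 3 packets ⇔ fewer than 2 successes in the first 3. With X ~ Binomial(3, 0.768), P(Y > 3) = P(X ≤ 1).
  k=0: C(3,0)·0.768^0·0.232^3 = 0.0124872
  k=1: C(3,1)·0.768^1·0.232^2 = 0.1240105
P(X ≤ 1) = 0.1364977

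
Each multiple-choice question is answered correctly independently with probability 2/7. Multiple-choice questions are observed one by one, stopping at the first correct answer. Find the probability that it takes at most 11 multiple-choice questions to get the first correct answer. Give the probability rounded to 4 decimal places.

0.9753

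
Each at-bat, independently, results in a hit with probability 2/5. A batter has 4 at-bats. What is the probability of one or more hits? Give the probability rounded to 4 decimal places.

P(at least one) = 1 − P(none) = 1 − (1 − 0.40)^4
= 1 − 0.129600 = 0.870400

0.8704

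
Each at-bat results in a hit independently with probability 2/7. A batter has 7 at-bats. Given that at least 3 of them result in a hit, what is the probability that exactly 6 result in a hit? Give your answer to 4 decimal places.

X ~ Binomial(7, 0.285714). Want P(X=6 | X≥3) = P(X=6) / P(X≥3).
P(X=6) = C(7,6)·0.285714^6·0.714286^1 = 0.002720
P(X≥3) = 1 − 0.094865 − 0.265621 − 0.318745 = 0.320770
Ratio = 0.002720 / 0.320770 = 0.008479

0.0085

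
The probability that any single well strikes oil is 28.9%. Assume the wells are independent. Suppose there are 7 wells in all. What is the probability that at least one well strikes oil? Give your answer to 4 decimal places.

0.9081

P(at least one) = 1 − P(none) = 1 − (1 − 0.289)^7
= 1 − 0.091852 = 0.908148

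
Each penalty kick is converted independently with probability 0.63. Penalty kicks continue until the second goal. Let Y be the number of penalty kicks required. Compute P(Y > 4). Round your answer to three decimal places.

Needing more than 4 penalty kicks ⇔ fewer than 2 successes in the first 4. With X ~ Binomial(4, 0.63), P(Y > 4) = P(X ≤ 1).
  k=0: C(4,0)·0.63^0·0.37^4 = 0.01874
  k=1: C(4,1)·0.63^1·0.37^3 = 0.12765
P(X ≤ 1) = 0.14639

0.146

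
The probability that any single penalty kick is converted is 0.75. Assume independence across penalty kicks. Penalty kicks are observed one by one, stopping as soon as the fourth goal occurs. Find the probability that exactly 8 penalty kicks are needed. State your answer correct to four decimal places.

0.0433

Y = trial on which the fourth success occurs; negative binomial, r=4, p=0.75.
P(Y=8) = C(7,3) · p^4 · (1−p)^4
= 35 · 0.31641 · 0.0039062 = 0.043259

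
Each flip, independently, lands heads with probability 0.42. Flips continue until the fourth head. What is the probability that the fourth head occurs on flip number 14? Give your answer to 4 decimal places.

Y = trial on which the fourth success occurs; negative binomial, r=4, p=0.42.
P(Y=14) = C(13,3) · p^4 · (1−p)^10
= 286 · 0.031117 · 0.004308 = 0.038339

0.0383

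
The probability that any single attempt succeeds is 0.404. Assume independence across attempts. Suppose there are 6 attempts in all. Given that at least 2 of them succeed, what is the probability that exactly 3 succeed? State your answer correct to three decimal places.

0.361

X ~ Binomial(6, 0.404). Want P(X=3 | X≥2) = P(X=3) / P(X≥2).
P(X=3) = C(6,3)·0.404^3·0.596^3 = 0.27920
P(X≥2) = 1 − 0.04482 − 0.18229 = 0.77289
Ratio = 0.27920 / 0.77289 = 0.36124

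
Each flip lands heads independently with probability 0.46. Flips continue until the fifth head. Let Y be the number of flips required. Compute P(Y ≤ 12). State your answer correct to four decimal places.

Finishing within 12 flips ⇔ at least 5 successes in the first 12. With X ~ Binomial(12, 0.46), P(Y ≤ 12) = 1 − P(X ≤ 4).
  k=0: C(12,0)·0.46^0·0.54^12 = 0.000615
  k=1: C(12,1)·0.46^1·0.54^11 = 0.006284
  k=2: C(12,2)·0.46^2·0.54^10 = 0.029444
  k=3: C(12,3)·0.46^3·0.54^9 = 0.083606
  k=4: C(12,4)·0.46^4·0.54^8 = 0.160246
1 − 0.280196 = 0.719804

0.7198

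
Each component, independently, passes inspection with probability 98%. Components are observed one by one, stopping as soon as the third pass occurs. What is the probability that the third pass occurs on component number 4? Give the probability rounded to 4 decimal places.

Y = trial on which the third success occurs; negative binomial, r=3, p=0.98.
P(Y=4) = C(3,2) · p^3 · (1−p)^1
= 3 · 0.94119 · 0.02 = 0.056472

0.0565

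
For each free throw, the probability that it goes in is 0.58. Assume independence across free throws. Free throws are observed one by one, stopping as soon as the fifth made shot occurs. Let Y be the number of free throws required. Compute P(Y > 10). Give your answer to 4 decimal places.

0.2016

Needing more than 10 free throws ⇔ fewer than 5 successes in the first 10. With X ~ Binomial(10, 0.58), P(Y > 10) = P(X ≤ 4).
  k=0: C(10,0)·0.58^0·0.42^10 = 0.000171
  k=1: C(10,1)·0.58^1·0.42^9 = 0.002359
  k=2: C(10,2)·0.58^2·0.42^8 = 0.014658
  k=3: C(10,3)·0.58^3·0.42^7 = 0.053977
  k=4: C(10,4)·0.58^4·0.42^6 = 0.130445
P(X ≤ 4) = 0.201609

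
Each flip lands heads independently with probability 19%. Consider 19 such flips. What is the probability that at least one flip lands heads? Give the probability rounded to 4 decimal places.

0.9818

P(at least one) = 1 − P(none) = 1 − (1 − 0.19)^19
= 1 − 0.018248 = 0.981752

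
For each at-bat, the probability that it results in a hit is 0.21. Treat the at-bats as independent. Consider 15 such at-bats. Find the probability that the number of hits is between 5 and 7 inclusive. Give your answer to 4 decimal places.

0.1852

X ~ Binomial(15, 0.21); P(5 ≤ X ≤ 7) = Σ C(15,k) p^k (1−p)^(15−k) over k:
  k=5: C(15,5)·0.21^5·0.79^10 = 0.116124
  k=6: C(15,6)·0.21^6·0.79^9 = 0.051447
  k=7: C(15,7)·0.21^7·0.79^8 = 0.017583
Total = 0.185155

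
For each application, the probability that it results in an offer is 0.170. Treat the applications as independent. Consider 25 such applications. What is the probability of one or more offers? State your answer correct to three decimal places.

P(at least one) = 1 − P(none) = 1 − (1 − 0.17)^25
= 1 − 0.00948 = 0.99052

0.991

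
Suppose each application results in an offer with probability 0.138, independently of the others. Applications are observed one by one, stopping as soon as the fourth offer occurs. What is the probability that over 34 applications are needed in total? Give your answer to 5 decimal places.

Needing more than 34 applications ⇔ fewer than 4 successes in the first 34. With X ~ Binomial(34, 0.138), P(Y > 34) = P(X ≤ 3).
  k=0: C(34,0)·0.138^0·0.862^34 = 0.0064157
  k=1: C(34,1)·0.138^1·0.862^33 = 0.0349219
  k=2: C(34,2)·0.138^2·0.862^32 = 0.0922473
  k=3: C(34,3)·0.138^3·0.862^31 = 0.1575267
P(X ≤ 3) = 0.2911116

0.29111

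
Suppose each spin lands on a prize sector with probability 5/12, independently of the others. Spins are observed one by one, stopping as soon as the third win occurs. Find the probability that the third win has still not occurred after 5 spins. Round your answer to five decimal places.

0.65338

Needing more than 5 spins ⇔ fewer than 3 successes in the first 5. With X ~ Binomial(5, 0.416667), P(Y > 5) = P(X ≤ 2).
  k=0: C(5,0)·0.416667^0·0.583333^5 = 0.0675436
  k=1: C(5,1)·0.416667^1·0.583333^4 = 0.2412270
  k=2: C(5,2)·0.416667^2·0.583333^3 = 0.3446100
P(X ≤ 2) = 0.6533806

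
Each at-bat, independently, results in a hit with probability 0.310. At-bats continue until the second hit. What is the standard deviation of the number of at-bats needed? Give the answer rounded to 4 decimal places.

Y = total at-bats until the second success; negative binomial with r=2, p=0.31.
SD(Y) = √[r(1−p)/p²] = √(14.360042) = 3.789465

3.7895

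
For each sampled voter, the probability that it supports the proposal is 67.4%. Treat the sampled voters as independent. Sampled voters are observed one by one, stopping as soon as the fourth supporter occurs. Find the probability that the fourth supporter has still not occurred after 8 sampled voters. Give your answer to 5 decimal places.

Needing more than 8 sampled voters ⇔ fewer than 4 successes in the first 8. With X ~ Binomial(8, 0.674), P(Y > 8) = P(X ≤ 3).
  k=0: C(8,0)·0.674^0·0.326^8 = 0.0001276
  k=1: C(8,1)·0.674^1·0.326^7 = 0.0021100
  k=2: C(8,2)·0.674^2·0.326^6 = 0.0152680
  k=3: C(8,3)·0.674^3·0.326^5 = 0.0631329
P(X ≤ 3) = 0.0806385

0.08064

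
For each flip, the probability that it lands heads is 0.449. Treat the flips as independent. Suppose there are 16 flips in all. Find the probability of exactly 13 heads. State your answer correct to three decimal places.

0.003

X ~ Binomial(n=16, p=0.449).
P(X=13) = C(16,13) · p^13 · (1−p)^3
= 560 · 3.0144e-05 · 0.16728 = 0.00282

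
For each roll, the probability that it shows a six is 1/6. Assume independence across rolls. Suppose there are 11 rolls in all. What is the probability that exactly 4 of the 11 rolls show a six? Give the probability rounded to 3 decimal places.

0.071

X ~ Binomial(n=11, p=0.166667).
P(X=4) = C(11,4) · p^4 · (1−p)^7
= 330 · 0.0007716 · 0.27908 = 0.07106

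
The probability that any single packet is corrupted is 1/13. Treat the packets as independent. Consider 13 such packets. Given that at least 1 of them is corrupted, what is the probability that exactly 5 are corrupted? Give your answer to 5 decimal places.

0.00283

X ~ Binomial(13, 0.076923). Want P(X=5 | X≥1) = P(X=5) / P(X≥1).
P(X=5) = C(13,5)·0.076923^5·0.923077^8 = 0.0018271
P(X≥1) = 1 − 0.3532585 = 0.6467415
Ratio = 0.0018271 / 0.6467415 = 0.0028251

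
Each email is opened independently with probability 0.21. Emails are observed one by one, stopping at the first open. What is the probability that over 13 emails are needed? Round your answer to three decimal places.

0.047

Y = number of emails to the first success; geometric, p = 0.21.
P(Y > 13) = P(first 13 all fail) = (1−p)^13 = 0.04668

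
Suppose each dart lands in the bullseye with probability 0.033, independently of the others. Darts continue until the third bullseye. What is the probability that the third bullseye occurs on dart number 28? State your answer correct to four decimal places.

0.0055

Y = trial on which the third success occurs; negative binomial, r=3, p=0.033.
P(Y=28) = C(27,2) · p^3 · (1−p)^25
= 351 · 3.5937e-05 · 0.43218 = 0.005451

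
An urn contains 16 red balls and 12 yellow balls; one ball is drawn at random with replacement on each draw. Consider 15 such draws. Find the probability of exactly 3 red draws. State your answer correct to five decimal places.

0.00326

X ~ Binomial(n=15, p=0.571429).
P(X=3) = C(15,3) · p^3 · (1−p)^12
= 455 · 0.18659 · 3.8395e-05 = 0.0032597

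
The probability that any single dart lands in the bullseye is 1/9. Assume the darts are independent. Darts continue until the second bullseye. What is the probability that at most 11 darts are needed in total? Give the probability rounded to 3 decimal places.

Finishing within 11 darts ⇔ at least 2 successes in the first 11. With X ~ Binomial(11, 0.111111), P(Y ≤ 11) = 1 − P(X ≤ 1).
  k=0: C(11,0)·0.111111^0·0.888889^11 = 0.27373
  k=1: C(11,1)·0.111111^1·0.888889^10 = 0.37638
1 − 0.65011 = 0.34989

0.350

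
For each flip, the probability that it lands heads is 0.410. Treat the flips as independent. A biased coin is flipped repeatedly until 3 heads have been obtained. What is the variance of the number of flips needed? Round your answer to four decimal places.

Y = total flips until the third success; negative binomial with r=3, p=0.41.
Var(Y) = r(1−p)/p² = 3·0.59 / 0.41² = 10.529447

10.5294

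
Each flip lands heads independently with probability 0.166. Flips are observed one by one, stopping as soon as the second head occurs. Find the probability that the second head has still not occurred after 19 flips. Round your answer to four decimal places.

Needing more than 19 flips ⇔ fewer than 2 successes in the first 19. With X ~ Binomial(19, 0.166), P(Y > 19) = P(X ≤ 1).
  k=0: C(19,0)·0.166^0·0.834^19 = 0.031780
  k=1: C(19,1)·0.166^1·0.834^18 = 0.120185
P(X ≤ 1) = 0.151965

0.1520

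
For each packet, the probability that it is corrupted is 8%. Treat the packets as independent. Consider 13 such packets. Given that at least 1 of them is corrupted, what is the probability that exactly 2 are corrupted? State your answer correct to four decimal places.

X ~ Binomial(13, 0.08). Want P(X=2 | X≥1) = P(X=2) / P(X≥1).
P(X=2) = C(13,2)·0.08^2·0.92^11 = 0.199499
P(X≥1) = 1 − 0.338253 = 0.661747
Ratio = 0.199499 / 0.661747 = 0.301473

0.3015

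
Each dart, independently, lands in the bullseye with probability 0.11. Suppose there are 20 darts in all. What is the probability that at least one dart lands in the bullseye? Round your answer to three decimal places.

0.903

P(at least one) = 1 − P(none) = 1 − (1 − 0.11)^20
= 1 − 0.09723 = 0.90277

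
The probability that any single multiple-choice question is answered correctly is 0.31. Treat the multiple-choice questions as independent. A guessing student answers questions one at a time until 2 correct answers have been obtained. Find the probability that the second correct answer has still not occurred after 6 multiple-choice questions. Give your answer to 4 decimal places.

0.3988

Needing more than 6 multiple-choice questions ⇔ fewer than 2 successes in the first 6. With X ~ Binomial(6, 0.31), P(Y > 6) = P(X ≤ 1).
  k=0: C(6,0)·0.31^0·0.69^6 = 0.107918
  k=1: C(6,1)·0.31^1·0.69^5 = 0.290910
P(X ≤ 1) = 0.398828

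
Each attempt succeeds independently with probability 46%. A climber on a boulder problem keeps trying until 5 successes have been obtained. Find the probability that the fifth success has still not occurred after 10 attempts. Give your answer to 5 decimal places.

Needing more than 10 attempts ⇔ fewer than 5 successes in the first 10. With X ~ Binomial(10, 0.46), P(Y > 10) = P(X ≤ 4).
  k=0: C(10,0)·0.46^0·0.54^10 = 0.0021083
  k=1: C(10,1)·0.46^1·0.54^9 = 0.0179598
  k=2: C(10,2)·0.46^2·0.54^8 = 0.0688459
  k=3: C(10,3)·0.46^3·0.54^7 = 0.1563907
  k=4: C(10,4)·0.46^4·0.54^6 = 0.2331381
P(X ≤ 4) = 0.4784429

0.47844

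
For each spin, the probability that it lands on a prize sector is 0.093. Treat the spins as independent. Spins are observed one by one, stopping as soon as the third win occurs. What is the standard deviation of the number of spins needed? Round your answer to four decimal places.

17.7370

Y = total spins until the third success; negative binomial with r=3, p=0.093.
SD(Y) = √[r(1−p)/p²] = √(314.602844) = 17.737047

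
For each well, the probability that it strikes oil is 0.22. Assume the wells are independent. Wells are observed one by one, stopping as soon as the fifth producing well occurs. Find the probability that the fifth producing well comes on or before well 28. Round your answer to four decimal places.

0.7696

Finishing within 28 wells ⇔ at least 5 successes in the first 28. With X ~ Binomial(28, 0.22), P(Y ≤ 28) = 1 − P(X ≤ 4).
  k=0: C(28,0)·0.22^0·0.78^28 = 0.000952
  k=1: C(28,1)·0.22^1·0.78^27 = 0.007519
  k=2: C(28,2)·0.22^2·0.78^26 = 0.028628
  k=3: C(28,3)·0.22^3·0.78^25 = 0.069980
  k=4: C(28,4)·0.22^4·0.78^24 = 0.123363
1 − 0.230443 = 0.769557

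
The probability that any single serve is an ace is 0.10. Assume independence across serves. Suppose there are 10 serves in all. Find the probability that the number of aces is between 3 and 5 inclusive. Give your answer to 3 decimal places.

0.070

X ~ Binomial(10, 0.10); P(3 ≤ X ≤ 5) = Σ C(10,k) p^k (1−p)^(10−k) over k:
  k=3: C(10,3)·0.10^3·0.90^7 = 0.05740
  k=4: C(10,4)·0.10^4·0.90^6 = 0.01116
  k=5: C(10,5)·0.10^5·0.90^5 = 0.00149
Total = 0.07004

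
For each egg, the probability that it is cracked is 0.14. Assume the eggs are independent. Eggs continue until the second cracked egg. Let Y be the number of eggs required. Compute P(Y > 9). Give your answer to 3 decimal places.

Needing more than 9 eggs ⇔ fewer than 2 successes in the first 9. With X ~ Binomial(9, 0.14), P(Y > 9) = P(X ≤ 1).
  k=0: C(9,0)·0.14^0·0.86^9 = 0.25733
  k=1: C(9,1)·0.14^1·0.86^8 = 0.37701
P(X ≤ 1) = 0.63434

0.634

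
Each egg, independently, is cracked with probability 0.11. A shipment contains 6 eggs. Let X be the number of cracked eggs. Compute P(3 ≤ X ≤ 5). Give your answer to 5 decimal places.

X ~ Binomial(6, 0.11); P(3 ≤ X ≤ 5) = Σ C(6,k) p^k (1−p)^(6−k) over k:
  k=3: C(6,3)·0.11^3·0.89^3 = 0.0187663
  k=4: C(6,4)·0.11^4·0.89^2 = 0.0017396
  k=5: C(6,5)·0.11^5·0.89^1 = 0.0000860
Total = 0.0205918

0.02059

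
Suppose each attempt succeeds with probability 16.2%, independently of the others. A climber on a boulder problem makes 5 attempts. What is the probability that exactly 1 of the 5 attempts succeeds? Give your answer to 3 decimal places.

0.399

X ~ Binomial(n=5, p=0.162).
P(X=1) = C(5,1) · p^1 · (1−p)^4
= 5 · 0.162 · 0.49315 = 0.39945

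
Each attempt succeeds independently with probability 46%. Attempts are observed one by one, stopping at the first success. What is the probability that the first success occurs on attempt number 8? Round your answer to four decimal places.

0.0062

Geometric (trials to first success), p = 0.46.
P(Y = 8) = (1−p)^7 · p = 0.013389 · 0.46 = 0.006159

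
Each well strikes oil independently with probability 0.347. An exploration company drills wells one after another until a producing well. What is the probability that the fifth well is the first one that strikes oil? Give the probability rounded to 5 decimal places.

Geometric (trials to first success), p = 0.347.
P(Y = 5) = (1−p)^4 · p = 0.18182 · 0.347 = 0.0630931

0.06309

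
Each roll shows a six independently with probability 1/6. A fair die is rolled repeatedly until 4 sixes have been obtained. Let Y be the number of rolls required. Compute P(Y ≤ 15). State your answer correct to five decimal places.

Finishing within 15 rolls ⇔ at least 4 successes in the first 15. With X ~ Binomial(15, 0.166667), P(Y ≤ 15) = 1 − P(X ≤ 3).
  k=0: C(15,0)·0.166667^0·0.833333^15 = 0.0649055
  k=1: C(15,1)·0.166667^1·0.833333^14 = 0.1947164
  k=2: C(15,2)·0.166667^2·0.833333^13 = 0.2726030
  k=3: C(15,3)·0.166667^3·0.833333^12 = 0.2362559
1 − 0.7684808 = 0.2315192

0.23152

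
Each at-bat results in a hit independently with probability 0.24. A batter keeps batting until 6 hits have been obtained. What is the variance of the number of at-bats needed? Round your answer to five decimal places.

Y = total at-bats until the sixth success; negative binomial with r=6, p=0.24.
Var(Y) = r(1−p)/p² = 6·0.76 / 0.24² = 79.1666667

79.16667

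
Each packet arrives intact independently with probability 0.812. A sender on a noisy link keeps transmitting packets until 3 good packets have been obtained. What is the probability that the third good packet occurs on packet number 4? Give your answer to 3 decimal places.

Y = trial on which the third success occurs; negative binomial, r=3, p=0.812.
P(Y=4) = C(3,2) · p^3 · (1−p)^1
= 3 · 0.53539 · 0.188 = 0.30196

0.302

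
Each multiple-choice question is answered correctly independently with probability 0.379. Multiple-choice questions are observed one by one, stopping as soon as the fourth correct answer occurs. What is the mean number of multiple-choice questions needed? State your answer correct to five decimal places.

10.55409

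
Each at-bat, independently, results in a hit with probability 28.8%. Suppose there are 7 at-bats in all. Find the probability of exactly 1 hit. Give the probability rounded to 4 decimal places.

0.2626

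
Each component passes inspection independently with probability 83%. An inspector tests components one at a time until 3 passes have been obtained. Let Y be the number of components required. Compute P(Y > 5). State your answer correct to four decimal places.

0.0375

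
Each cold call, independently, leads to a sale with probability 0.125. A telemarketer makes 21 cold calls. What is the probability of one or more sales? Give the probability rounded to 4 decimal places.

0.9394

P(at least one) = 1 − P(none) = 1 − (1 − 0.125)^21
= 1 − 0.060558 = 0.939442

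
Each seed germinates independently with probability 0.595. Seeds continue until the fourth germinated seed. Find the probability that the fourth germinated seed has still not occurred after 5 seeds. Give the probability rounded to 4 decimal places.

0.6716

Needing more than 5 seeds ⇔ fewer than 4 successes in the first 5. With X ~ Binomial(5, 0.595), P(Y > 5) = P(X ≤ 3).
  k=0: C(5,0)·0.595^0·0.405^5 = 0.010896
  k=1: C(5,1)·0.595^1·0.405^4 = 0.080040
  k=2: C(5,2)·0.595^2·0.405^3 = 0.235179
  k=3: C(5,3)·0.595^3·0.405^2 = 0.345510
P(X ≤ 3) = 0.671626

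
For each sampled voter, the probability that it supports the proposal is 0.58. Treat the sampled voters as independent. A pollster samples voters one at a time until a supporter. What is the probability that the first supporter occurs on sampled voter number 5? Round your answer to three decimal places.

0.018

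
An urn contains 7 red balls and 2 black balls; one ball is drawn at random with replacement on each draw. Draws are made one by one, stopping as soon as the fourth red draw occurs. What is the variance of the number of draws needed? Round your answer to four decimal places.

1.4694

Y = total draws until the fourth success; negative binomial with r=4, p=0.777778.
Var(Y) = r(1−p)/p² = 4·0.222222 / 0.777778² = 1.469388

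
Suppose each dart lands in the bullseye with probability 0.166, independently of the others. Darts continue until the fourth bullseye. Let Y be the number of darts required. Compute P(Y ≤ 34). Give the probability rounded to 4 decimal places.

Finishing within 34 darts ⇔ at least 4 successes in the first 34. With X ~ Binomial(34, 0.166), P(Y ≤ 34) = 1 − P(X ≤ 3).
  k=0: C(34,0)·0.166^0·0.834^34 = 0.002088
  k=1: C(34,1)·0.166^1·0.834^33 = 0.014128
  k=2: C(34,2)·0.166^2·0.834^32 = 0.046397
  k=3: C(34,3)·0.166^3·0.834^31 = 0.098506
1 − 0.161119 = 0.838881

0.8389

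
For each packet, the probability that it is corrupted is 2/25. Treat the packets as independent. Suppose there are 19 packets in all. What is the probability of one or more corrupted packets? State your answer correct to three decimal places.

0.795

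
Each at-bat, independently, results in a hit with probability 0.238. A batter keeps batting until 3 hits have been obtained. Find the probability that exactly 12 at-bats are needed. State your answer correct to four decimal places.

0.0642

Y = trial on which the third success occurs; negative binomial, r=3, p=0.238.
P(Y=12) = C(11,2) · p^3 · (1−p)^9
= 55 · 0.013481 · 0.086615 = 0.064223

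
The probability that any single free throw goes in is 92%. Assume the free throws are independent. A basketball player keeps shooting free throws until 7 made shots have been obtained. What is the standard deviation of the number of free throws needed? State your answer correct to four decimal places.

0.8134

Y = total free throws until the seventh success; negative binomial with r=7, p=0.92.
SD(Y) = √[r(1−p)/p²] = √(0.661626) = 0.813404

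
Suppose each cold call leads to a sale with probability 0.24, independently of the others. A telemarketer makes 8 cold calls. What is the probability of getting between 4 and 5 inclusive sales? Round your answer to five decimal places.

0.09706

X ~ Binomial(8, 0.24); P(4 ≤ X ≤ 5) = Σ C(8,k) p^k (1−p)^(8−k) over k:
  k=4: C(8,4)·0.24^4·0.76^4 = 0.0774814
  k=5: C(8,5)·0.24^5·0.76^3 = 0.0195742
Total = 0.0970556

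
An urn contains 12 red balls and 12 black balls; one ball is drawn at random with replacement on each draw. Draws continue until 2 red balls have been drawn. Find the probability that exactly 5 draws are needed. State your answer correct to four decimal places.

Y = trial on which the second success occurs; negative binomial, r=2, p=0.50.
P(Y=5) = C(4,1) · p^2 · (1−p)^3
= 4 · 0.25 · 0.125 = 0.125000

0.1250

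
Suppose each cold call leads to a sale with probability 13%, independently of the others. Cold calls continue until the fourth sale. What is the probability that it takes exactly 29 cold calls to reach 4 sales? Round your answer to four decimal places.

0.0288

Y = trial on which the fourth success occurs; negative binomial, r=4, p=0.13.
P(Y=29) = C(28,3) · p^4 · (1−p)^25
= 3276 · 0.00028561 · 0.03076 = 0.028781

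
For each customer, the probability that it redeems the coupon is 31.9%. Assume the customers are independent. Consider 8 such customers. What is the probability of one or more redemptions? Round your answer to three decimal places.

P(at least one) = 1 − P(none) = 1 − (1 − 0.319)^8
= 1 − 0.04626 = 0.95374

0.954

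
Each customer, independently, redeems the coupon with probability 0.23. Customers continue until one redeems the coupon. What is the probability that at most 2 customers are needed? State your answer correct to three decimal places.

0.407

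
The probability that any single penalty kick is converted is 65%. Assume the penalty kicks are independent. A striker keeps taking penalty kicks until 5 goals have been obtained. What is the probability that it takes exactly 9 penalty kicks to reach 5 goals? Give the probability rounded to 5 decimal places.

Y = trial on which the fifth success occurs; negative binomial, r=5, p=0.65.
P(Y=9) = C(8,4) · p^5 · (1−p)^4
= 70 · 0.11603 · 0.015006 = 0.1218813

0.12188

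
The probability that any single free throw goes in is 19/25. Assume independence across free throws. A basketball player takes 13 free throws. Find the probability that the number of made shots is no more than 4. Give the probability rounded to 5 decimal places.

0.00072

X ~ Binomial(13, 0.76); P(X ≤ 4) = Σ C(13,k) p^k (1−p)^(13−k) over k:
  k=0: C(13,0)·0.76^0·0.24^13 = 0.0000000
  k=1: C(13,1)·0.76^1·0.24^12 = 0.0000004
  k=2: C(13,2)·0.76^2·0.24^11 = 0.0000069
  k=3: C(13,3)·0.76^3·0.24^10 = 0.0000796
  k=4: C(13,4)·0.76^4·0.24^9 = 0.0006302
Total = 0.0007170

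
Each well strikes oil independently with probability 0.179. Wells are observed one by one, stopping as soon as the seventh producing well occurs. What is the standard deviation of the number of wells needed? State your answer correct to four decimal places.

Y = total wells until the seventh success; negative binomial with r=7, p=0.179.
SD(Y) = √[r(1−p)/p²] = √(179.363940) = 13.392682

13.3927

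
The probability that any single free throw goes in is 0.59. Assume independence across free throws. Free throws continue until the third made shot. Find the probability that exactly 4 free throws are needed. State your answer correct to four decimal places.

Y = trial on which the third success occurs; negative binomial, r=3, p=0.59.
P(Y=4) = C(3,2) · p^3 · (1−p)^1
= 3 · 0.20538 · 0.41 = 0.252616

0.2526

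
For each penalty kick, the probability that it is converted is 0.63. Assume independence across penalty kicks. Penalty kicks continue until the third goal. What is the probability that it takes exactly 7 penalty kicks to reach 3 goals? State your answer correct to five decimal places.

Y = trial on which the third success occurs; negative binomial, r=3, p=0.63.
P(Y=7) = C(6,2) · p^3 · (1−p)^4
= 15 · 0.25005 · 0.018742 = 0.0702943

0.07029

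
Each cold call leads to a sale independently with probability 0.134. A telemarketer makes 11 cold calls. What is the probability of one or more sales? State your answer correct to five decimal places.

0.79455

P(at least one) = 1 − P(none) = 1 − (1 − 0.134)^11
= 1 − 0.2054456 = 0.7945544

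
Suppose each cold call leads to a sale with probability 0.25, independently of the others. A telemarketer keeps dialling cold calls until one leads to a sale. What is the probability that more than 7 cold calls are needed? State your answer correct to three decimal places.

Y = number of cold calls to the first success; geometric, p = 0.25.
P(Y > 7) = P(first 7 all fail) = (1−p)^7 = 0.13348

0.133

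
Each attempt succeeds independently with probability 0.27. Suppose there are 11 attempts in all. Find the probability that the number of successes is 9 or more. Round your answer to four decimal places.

X ~ Binomial(11, 0.27); P(X ≥ 9) = Σ C(11,k) p^k (1−p)^(11−k) over k:
  k=9: C(11,9)·0.27^9·0.73^2 = 0.000224
  k=10: C(11,10)·0.27^10·0.73^1 = 0.000017
  k=11: C(11,11)·0.27^11·0.73^0 = 0.000001
Total = 0.000241

0.0002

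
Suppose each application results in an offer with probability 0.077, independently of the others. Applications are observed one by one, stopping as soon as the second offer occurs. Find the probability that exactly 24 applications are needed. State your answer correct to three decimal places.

Y = trial on which the second success occurs; negative binomial, r=2, p=0.077.
P(Y=24) = C(23,1) · p^2 · (1−p)^22
= 23 · 0.005929 · 0.17157 = 0.02340

0.023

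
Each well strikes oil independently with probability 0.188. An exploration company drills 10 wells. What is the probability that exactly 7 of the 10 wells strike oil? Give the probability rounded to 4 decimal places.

0.0005

X ~ Binomial(n=10, p=0.188).
P(X=7) = C(10,7) · p^7 · (1−p)^3
= 120 · 8.3005e-06 · 0.53539 = 0.000533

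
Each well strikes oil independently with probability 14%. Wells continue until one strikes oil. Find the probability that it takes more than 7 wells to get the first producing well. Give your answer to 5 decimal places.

Y = number of wells to the first success; geometric, p = 0.14.
P(Y > 7) = P(first 7 all fail) = (1−p)^7 = 0.3479278

0.34793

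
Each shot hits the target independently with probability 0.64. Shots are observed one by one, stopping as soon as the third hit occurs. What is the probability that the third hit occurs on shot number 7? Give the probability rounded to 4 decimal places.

Y = trial on which the third success occurs; negative binomial, r=3, p=0.64.
P(Y=7) = C(6,2) · p^3 · (1−p)^4
= 15 · 0.26214 · 0.016796 = 0.066045

0.0660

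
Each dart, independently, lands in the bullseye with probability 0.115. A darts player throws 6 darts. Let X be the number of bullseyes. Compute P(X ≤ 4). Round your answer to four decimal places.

0.9999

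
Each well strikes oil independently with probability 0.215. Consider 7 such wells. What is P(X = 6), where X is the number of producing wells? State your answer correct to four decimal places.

X ~ Binomial(n=7, p=0.215).
P(X=6) = C(7,6) · p^6 · (1−p)^1
= 7 · 9.8771e-05 · 0.785 = 0.000543

0.0005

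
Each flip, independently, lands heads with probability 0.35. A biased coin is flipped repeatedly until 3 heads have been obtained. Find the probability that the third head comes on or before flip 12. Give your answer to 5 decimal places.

0.84871

Finishing within 12 flips ⇔ at least 3 successes in the first 12. With X ~ Binomial(12, 0.35), P(Y ≤ 12) = 1 − P(X ≤ 2).
  k=0: C(12,0)·0.35^0·0.65^12 = 0.0056880
  k=1: C(12,1)·0.35^1·0.65^11 = 0.0367533
  k=2: C(12,2)·0.35^2·0.65^10 = 0.1088463
1 − 0.1512876 = 0.8487124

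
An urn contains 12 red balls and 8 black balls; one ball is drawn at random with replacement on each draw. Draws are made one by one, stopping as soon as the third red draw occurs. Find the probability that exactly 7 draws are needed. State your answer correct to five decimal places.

0.08294

Y = trial on which the third success occurs; negative binomial, r=3, p=0.60.
P(Y=7) = C(6,2) · p^3 · (1−p)^4
= 15 · 0.216 · 0.0256 = 0.0829440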